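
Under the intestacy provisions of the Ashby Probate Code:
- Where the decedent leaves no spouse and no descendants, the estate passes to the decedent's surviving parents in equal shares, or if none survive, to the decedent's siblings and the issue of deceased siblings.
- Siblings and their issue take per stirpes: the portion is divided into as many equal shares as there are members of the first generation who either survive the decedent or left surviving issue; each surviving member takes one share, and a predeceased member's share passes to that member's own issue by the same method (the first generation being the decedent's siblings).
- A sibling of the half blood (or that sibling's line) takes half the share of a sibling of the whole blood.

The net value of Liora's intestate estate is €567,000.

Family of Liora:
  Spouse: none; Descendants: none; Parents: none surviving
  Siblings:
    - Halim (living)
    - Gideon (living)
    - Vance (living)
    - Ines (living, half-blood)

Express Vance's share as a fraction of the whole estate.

The entire €567,000 passes to the siblings and their issue.
Counting each half-blood sibling's line as half a unit, there are 7/2 units in €567,000, so one unit is €162,000. Whole-blood lines (Halim, Gideon, and Vance) take €162,000 each; half-blood lines (Ines) take €81,000 each.

Vance receives 2/7 of the estate.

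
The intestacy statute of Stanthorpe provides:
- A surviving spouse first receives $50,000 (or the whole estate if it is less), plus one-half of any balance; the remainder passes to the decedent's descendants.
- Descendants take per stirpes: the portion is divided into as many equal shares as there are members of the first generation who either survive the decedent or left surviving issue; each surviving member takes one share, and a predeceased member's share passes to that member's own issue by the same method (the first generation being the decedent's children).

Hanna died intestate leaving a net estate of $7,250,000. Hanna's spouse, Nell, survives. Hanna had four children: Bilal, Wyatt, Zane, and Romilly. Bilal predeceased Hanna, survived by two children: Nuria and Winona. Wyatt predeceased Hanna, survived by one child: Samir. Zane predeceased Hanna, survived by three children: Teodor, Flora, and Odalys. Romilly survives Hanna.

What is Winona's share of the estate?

Winona receives $450,000.

Nell first takes $50,000, leaving a balance of $7,200,000. Nell then takes one-half of the balance ($3,600,000), for a total of $3,650,000. The remaining $3,600,000 passes to the descendants.
The descendants' portion ($3,600,000) is divided into 4 shares of $900,000: Romilly takes $900,000; Bilal's $900,000 share passes to Bilal's issue; Wyatt's $900,000 share passes to Wyatt's issue; Zane's $900,000 share passes to Zane's issue.
Bilal's share ($900,000) is divided into 2 shares of $450,000: Nuria and Winona each take $450,000.
Wyatt's share ($900,000) passes entirely to Samir.
Zane's share ($900,000) is divided into 3 shares of $300,000: Teodor, Flora, and Odalys each take $300,000.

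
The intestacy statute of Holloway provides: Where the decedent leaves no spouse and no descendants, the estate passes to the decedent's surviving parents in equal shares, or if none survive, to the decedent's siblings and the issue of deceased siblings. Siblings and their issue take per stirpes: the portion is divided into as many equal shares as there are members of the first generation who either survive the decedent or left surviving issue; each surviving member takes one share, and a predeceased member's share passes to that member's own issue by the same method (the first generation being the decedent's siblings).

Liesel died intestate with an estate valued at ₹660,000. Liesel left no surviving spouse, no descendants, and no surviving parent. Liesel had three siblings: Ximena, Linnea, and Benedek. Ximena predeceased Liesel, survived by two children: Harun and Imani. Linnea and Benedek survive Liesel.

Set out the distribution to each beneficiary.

Harun: ₹110,000; Imani: ₹110,000; Linnea: ₹220,000; Benedek: ₹220,000

The entire ₹660,000 passes to the siblings and their issue.
That amount (₹660,000) is divided into 3 shares of ₹220,000: Linnea and Benedek each take ₹220,000; Ximena's ₹220,000 share passes to Ximena's issue.
Ximena's share (₹220,000) is divided into 2 shares of ₹110,000: Harun and Imani each take ₹110,000.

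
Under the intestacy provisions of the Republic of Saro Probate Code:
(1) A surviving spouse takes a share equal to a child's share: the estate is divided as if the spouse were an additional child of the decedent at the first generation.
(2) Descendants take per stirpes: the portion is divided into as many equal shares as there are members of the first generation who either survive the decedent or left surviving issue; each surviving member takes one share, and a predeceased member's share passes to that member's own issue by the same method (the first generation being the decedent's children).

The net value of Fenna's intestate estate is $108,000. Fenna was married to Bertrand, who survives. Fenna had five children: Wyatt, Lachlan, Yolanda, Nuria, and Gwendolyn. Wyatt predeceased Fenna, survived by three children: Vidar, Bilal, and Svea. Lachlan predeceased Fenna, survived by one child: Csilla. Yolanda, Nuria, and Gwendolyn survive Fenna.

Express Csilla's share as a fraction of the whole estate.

Csilla receives 1/6 of the estate.

The spouse counts as an additional share at the children's level, so there are 6 primary shares of $18,000. Bertrand takes one such share ($18,000).
The children's combined portion ($90,000) is divided into 5 shares of $18,000: Yolanda, Nuria, and Gwendolyn each take $18,000; Wyatt's $18,000 share passes to Wyatt's issue; Lachlan's $18,000 share passes to Lachlan's issue.
Wyatt's share ($18,000) is divided into 3 shares of $6,000: Vidar, Bilal, and Svea each take $6,000.
Lachlan's share ($18,000) passes entirely to Csilla.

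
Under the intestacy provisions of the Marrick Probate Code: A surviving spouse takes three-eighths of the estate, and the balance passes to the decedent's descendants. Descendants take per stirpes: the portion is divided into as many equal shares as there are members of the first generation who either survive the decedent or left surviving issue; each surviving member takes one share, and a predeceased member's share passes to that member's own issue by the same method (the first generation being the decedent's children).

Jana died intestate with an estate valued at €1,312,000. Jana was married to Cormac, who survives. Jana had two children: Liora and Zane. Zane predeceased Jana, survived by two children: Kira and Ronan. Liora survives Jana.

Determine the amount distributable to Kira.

Cormac takes three-eighths of €1,312,000 = €492,000. The remaining €820,000 passes to the descendants.
The descendants' portion (€820,000) is divided into 2 shares of €410,000: Liora takes €410,000; Zane's €410,000 share passes to Zane's issue.
Zane's share (€410,000) is divided into 2 shares of €205,000: Kira and Ronan each take €205,000.

Kira receives €205,000.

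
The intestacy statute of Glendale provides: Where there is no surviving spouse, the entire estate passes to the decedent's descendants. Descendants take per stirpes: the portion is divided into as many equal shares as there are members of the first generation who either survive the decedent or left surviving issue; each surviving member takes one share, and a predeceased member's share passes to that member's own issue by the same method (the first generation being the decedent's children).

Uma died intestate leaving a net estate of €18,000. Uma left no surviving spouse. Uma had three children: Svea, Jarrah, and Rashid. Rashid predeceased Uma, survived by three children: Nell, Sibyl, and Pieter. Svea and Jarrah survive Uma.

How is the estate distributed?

Svea: €6,000; Jarrah: €6,000; Nell: €2,000; Sibyl: €2,000; Pieter: €2,000

The entire €18,000 passes to the descendants.
That amount (€18,000) is divided into 3 shares of €6,000: Svea and Jarrah each take €6,000; Rashid's €6,000 share passes to Rashid's issue.
Rashid's share (€6,000) is divided into 3 shares of €2,000: Nell, Sibyl, and Pieter each take €2,000.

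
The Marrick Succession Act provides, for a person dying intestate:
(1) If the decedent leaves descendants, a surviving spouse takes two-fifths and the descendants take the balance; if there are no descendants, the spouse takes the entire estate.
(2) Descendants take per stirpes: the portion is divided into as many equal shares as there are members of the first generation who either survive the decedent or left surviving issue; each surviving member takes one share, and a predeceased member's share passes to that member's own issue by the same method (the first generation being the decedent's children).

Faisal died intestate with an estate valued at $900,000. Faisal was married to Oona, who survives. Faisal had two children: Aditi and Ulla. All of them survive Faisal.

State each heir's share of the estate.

Oona takes two-fifths of $900,000 = $360,000. The remaining $540,000 passes to the descendants.
The descendants' portion ($540,000) is divided into 2 shares of $270,000: Aditi and Ulla each take $270,000.

Oona: $360,000; Aditi: $270,000; Ulla: $270,000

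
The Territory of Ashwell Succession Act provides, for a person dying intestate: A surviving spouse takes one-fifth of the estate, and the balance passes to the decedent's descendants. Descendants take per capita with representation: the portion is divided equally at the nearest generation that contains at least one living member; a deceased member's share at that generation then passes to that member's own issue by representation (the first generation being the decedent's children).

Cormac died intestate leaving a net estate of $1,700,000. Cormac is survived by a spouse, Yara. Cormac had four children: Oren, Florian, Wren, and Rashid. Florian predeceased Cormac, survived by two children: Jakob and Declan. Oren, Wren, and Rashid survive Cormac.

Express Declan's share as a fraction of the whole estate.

Yara takes one-fifth of $1,700,000 = $340,000. The remaining $1,360,000 passes to the descendants.
The descendants' portion ($1,360,000) is divided into 4 shares of $340,000: Oren, Wren, and Rashid each take $340,000; Florian's $340,000 share passes to Florian's issue.
Florian's share ($340,000) is divided into 2 shares of $170,000: Jakob and Declan each take $170,000.

Declan receives 1/10 of the estate.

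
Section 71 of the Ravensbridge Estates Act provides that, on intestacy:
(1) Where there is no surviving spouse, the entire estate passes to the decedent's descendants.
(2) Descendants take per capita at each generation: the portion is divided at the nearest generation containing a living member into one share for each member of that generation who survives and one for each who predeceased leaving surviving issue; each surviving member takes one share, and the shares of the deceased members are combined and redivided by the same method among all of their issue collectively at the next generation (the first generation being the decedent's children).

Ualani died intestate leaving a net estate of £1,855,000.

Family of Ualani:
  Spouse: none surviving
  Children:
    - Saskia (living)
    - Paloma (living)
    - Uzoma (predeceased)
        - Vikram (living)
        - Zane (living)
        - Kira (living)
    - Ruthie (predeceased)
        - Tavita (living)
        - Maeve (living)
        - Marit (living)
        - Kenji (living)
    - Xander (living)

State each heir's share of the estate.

The entire £1,855,000 passes to the descendants.
That amount (£1,855,000) is divided at the children's generation into 5 shares of £371,000. Saskia, Paloma, and Xander each take £371,000. The 2 shares of the deceased (Uzoma and Ruthie) are combined into a pool of £742,000.
That pool (£742,000) is divided at the grandchildren's generation equally among Vikram, Zane, Kira, Tavita, Maeve, Marit, and Kenji: £106,000 each.

Saskia: £371,000; Paloma: £371,000; Vikram: £106,000; Zane: £106,000; Kira: £106,000; Tavita: £106,000; Maeve: £106,000; Marit: £106,000; Kenji: £106,000; Xander: £371,000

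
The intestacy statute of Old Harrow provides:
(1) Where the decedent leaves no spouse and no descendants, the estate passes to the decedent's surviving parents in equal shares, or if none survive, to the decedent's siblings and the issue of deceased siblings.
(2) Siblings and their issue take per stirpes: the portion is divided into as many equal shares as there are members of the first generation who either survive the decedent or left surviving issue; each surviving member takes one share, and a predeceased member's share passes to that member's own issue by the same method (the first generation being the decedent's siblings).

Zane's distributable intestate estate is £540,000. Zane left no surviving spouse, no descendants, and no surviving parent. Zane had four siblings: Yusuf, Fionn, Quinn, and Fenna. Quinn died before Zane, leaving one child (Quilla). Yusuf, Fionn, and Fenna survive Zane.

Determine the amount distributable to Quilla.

Quilla receives £135,000.

The entire £540,000 passes to the siblings and their issue.
That amount (£540,000) is divided into 4 shares of £135,000: Yusuf, Fionn, and Fenna each take £135,000; Quinn's £135,000 share passes to Quinn's issue.
Quinn's share (£135,000) passes entirely to Quilla.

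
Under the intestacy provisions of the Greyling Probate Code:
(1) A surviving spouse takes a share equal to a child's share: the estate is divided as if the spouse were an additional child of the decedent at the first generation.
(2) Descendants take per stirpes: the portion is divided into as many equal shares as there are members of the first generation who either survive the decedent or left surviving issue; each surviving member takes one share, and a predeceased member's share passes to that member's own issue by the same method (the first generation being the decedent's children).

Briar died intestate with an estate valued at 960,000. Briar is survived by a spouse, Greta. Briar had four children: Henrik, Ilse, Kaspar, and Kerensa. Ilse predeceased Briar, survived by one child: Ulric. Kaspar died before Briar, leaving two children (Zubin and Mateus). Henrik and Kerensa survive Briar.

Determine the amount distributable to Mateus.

The spouse counts as an additional share at the children's level, so there are 5 primary shares of 192,000. Greta takes one such share (192,000).
The children's combined portion (768,000) is divided into 4 shares of 192,000: Henrik and Kerensa each take 192,000; Ilse's 192,000 share passes to Ilse's issue; Kaspar's 192,000 share passes to Kaspar's issue.
Ilse's share (192,000) passes entirely to Ulric.
Kaspar's share (192,000) is divided into 2 shares of 96,000: Zubin and Mateus each take 96,000.

Mateus receives 96,000.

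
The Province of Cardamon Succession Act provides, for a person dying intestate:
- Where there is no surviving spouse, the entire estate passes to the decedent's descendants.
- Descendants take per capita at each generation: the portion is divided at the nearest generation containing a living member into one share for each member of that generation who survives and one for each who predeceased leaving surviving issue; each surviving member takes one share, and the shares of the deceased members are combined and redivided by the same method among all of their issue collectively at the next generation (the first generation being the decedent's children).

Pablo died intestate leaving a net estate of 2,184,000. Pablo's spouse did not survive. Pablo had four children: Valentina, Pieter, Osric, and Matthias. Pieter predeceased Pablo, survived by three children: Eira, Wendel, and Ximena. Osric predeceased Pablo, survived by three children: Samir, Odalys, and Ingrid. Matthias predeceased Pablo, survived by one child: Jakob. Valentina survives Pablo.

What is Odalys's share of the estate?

Odalys receives 234,000.

The entire 2,184,000 passes to the descendants.
That amount (2,184,000) is divided at the children's generation into 4 shares of 546,000. Valentina takes 546,000. The 3 shares of the deceased (Pieter, Osric, and Matthias) are combined into a pool of 1,638,000.
That pool (1,638,000) is divided at the grandchildren's generation equally among Eira, Wendel, Ximena, Samir, Odalys, Ingrid, and Jakob: 234,000 each.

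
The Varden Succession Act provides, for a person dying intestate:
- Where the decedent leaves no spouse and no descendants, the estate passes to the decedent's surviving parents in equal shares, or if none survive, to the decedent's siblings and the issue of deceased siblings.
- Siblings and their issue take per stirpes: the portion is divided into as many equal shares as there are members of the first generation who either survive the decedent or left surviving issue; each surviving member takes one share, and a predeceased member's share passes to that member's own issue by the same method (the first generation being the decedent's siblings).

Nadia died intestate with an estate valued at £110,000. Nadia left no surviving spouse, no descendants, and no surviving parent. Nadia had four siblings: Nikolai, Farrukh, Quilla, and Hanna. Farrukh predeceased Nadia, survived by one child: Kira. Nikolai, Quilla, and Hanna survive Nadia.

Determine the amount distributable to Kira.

The entire £110,000 passes to the siblings and their issue.
That amount (£110,000) is divided into 4 shares of £27,500: Nikolai, Quilla, and Hanna each take £27,500; Farrukh's £27,500 share passes to Farrukh's issue.
Farrukh's share (£27,500) passes entirely to Kira.

Kira receives £27,500.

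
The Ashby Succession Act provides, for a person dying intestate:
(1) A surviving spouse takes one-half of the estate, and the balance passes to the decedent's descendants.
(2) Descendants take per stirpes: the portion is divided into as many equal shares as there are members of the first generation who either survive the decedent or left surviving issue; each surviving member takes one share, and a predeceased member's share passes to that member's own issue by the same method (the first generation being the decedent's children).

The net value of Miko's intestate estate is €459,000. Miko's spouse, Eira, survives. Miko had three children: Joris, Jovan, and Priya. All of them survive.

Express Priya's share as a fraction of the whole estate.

Eira takes one-half of €459,000 = €229,500. The remaining €229,500 passes to the descendants.
The descendants' portion (€229,500) is divided into 3 shares of €76,500: Joris, Jovan, and Priya each take €76,500.

Priya receives 1/6 of the estate.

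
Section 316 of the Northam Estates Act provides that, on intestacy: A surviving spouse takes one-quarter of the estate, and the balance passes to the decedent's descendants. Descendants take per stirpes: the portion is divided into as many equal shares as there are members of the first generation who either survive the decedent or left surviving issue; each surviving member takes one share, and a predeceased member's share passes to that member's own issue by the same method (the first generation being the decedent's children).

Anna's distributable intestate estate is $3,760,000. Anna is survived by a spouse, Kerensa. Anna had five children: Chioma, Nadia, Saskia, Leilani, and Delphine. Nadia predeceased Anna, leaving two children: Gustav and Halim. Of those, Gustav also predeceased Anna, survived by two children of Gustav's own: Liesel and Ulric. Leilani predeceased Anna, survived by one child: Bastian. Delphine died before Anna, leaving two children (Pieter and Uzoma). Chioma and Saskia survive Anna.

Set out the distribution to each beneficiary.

Kerensa takes one-quarter of $3,760,000 = $940,000. The remaining $2,820,000 passes to the descendants.
The descendants' portion ($2,820,000) is divided into 5 shares of $564,000: Chioma and Saskia each take $564,000; Nadia's $564,000 share passes to Nadia's issue; Leilani's $564,000 share passes to Leilani's issue; Delphine's $564,000 share passes to Delphine's issue.
Nadia's share ($564,000) is divided into 2 shares of $282,000: Halim takes $282,000; Gustav's $282,000 share passes to Gustav's issue.
Gustav's share ($282,000) is divided into 2 shares of $141,000: Liesel and Ulric each take $141,000.
Leilani's share ($564,000) passes entirely to Bastian.
Delphine's share ($564,000) is divided into 2 shares of $282,000: Pieter and Uzoma each take $282,000.

Kerensa: $940,000; Chioma: $564,000; Liesel: $141,000; Ulric: $141,000; Halim: $282,000; Saskia: $564,000; Bastian: $564,000; Pieter: $282,000; Uzoma: $282,000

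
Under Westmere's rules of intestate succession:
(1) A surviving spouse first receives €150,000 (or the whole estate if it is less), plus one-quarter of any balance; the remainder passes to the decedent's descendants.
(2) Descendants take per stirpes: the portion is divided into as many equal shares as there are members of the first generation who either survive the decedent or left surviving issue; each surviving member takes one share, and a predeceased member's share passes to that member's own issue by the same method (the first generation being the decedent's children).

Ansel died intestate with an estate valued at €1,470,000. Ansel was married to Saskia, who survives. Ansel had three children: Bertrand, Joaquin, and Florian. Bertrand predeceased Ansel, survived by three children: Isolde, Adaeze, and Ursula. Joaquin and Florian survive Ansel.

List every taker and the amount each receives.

Saskia: €480,000; Isolde: €110,000; Adaeze: €110,000; Ursula: €110,000; Joaquin: €330,000; Florian: €330,000

Saskia first takes €150,000, leaving a balance of €1,320,000. Saskia then takes one-quarter of the balance (€330,000), for a total of €480,000. The remaining €990,000 passes to the descendants.
The descendants' portion (€990,000) is divided into 3 shares of €330,000: Joaquin and Florian each take €330,000; Bertrand's €330,000 share passes to Bertrand's issue.
Bertrand's share (€330,000) is divided into 3 shares of €110,000: Isolde, Adaeze, and Ursula each take €110,000.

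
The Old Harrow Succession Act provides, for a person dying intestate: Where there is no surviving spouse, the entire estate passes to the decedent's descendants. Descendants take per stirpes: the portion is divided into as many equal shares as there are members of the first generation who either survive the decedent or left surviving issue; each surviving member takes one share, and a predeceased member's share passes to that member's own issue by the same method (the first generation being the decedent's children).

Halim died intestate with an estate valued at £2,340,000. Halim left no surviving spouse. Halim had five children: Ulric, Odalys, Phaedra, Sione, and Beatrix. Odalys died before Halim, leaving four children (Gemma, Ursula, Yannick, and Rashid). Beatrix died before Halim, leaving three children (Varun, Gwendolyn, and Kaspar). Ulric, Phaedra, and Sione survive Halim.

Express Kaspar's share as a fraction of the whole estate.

Kaspar receives 1/15 of the estate.

The entire £2,340,000 passes to the descendants.
That amount (£2,340,000) is divided into 5 shares of £468,000: Ulric, Phaedra, and Sione each take £468,000; Odalys's £468,000 share passes to Odalys's issue; Beatrix's £468,000 share passes to Beatrix's issue.
Odalys's share (£468,000) is divided into 4 shares of £117,000: Gemma, Ursula, Yannick, and Rashid each take £117,000.
Beatrix's share (£468,000) is divided into 3 shares of £156,000: Varun, Gwendolyn, and Kaspar each take £156,000.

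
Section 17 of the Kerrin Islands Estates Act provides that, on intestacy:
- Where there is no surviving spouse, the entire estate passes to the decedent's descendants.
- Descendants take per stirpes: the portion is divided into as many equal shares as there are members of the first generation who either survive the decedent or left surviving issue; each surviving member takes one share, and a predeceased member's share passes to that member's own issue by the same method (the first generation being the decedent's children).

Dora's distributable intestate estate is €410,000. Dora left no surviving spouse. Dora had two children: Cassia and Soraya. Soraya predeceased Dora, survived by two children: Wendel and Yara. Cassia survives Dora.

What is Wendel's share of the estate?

The entire €410,000 passes to the descendants.
That amount (€410,000) is divided into 2 shares of €205,000: Cassia takes €205,000; Soraya's €205,000 share passes to Soraya's issue.
Soraya's share (€205,000) is divided into 2 shares of €102,500: Wendel and Yara each take €102,500.

Wendel receives €102,500.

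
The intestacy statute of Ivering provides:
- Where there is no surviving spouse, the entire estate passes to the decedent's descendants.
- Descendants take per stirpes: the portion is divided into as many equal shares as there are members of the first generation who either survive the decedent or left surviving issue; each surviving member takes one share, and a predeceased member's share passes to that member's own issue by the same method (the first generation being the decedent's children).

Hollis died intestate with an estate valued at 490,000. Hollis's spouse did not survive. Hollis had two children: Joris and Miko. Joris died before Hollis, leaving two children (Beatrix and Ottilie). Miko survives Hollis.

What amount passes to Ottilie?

The entire 490,000 passes to the descendants.
That amount (490,000) is divided into 2 shares of 245,000: Miko takes 245,000; Joris's 245,000 share passes to Joris's issue.
Joris's share (245,000) is divided into 2 shares of 122,500: Beatrix and Ottilie each take 122,500.

Ottilie receives 122,500.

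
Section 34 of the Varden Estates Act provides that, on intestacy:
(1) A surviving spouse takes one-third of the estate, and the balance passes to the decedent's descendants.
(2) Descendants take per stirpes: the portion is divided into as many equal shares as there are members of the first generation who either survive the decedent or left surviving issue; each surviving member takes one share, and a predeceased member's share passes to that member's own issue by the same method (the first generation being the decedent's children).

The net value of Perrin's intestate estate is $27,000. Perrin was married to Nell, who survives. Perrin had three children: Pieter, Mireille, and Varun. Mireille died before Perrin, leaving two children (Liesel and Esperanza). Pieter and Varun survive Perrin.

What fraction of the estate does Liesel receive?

Liesel receives 1/9 of the estate.

Nell takes one-third of $27,000 = $9,000. The remaining $18,000 passes to the descendants.
The descendants' portion ($18,000) is divided into 3 shares of $6,000: Pieter and Varun each take $6,000; Mireille's $6,000 share passes to Mireille's issue.
Mireille's share ($6,000) is divided into 2 shares of $3,000: Liesel and Esperanza each take $3,000.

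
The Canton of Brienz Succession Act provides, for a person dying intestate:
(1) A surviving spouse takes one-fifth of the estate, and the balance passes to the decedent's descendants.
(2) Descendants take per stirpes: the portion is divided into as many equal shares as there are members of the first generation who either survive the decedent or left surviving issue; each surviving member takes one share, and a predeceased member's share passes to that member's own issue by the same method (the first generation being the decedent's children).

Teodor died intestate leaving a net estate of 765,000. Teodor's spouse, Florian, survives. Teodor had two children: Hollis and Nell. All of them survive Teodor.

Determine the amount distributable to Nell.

Nell receives 306,000.

Florian takes one-fifth of 765,000 = 153,000. The remaining 612,000 passes to the descendants.
The descendants' portion (612,000) is divided into 2 shares of 306,000: Hollis and Nell each take 306,000.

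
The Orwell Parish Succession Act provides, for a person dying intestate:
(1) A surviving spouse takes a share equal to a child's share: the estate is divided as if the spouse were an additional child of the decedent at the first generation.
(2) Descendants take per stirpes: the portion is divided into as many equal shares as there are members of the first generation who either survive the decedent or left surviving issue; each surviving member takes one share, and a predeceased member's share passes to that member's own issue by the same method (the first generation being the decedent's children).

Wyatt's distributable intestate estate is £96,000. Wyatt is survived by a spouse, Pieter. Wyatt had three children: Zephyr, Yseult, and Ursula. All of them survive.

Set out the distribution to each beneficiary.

The spouse counts as an additional share at the children's level, so there are 4 primary shares of £24,000. Pieter takes one such share (£24,000).
The children's combined portion (£72,000) is divided into 3 shares of £24,000: Zephyr, Yseult, and Ursula each take £24,000.

Pieter: £24,000; Zephyr: £24,000; Yseult: £24,000; Ursula: £24,000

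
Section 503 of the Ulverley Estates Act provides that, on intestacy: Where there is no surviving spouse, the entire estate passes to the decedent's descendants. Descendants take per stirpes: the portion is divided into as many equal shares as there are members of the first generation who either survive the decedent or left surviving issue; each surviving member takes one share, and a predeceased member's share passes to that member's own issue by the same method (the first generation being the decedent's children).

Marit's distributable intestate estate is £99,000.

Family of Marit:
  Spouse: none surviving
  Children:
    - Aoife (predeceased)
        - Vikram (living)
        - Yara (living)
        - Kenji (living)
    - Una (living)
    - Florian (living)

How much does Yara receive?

The entire £99,000 passes to the descendants.
That amount (£99,000) is divided into 3 shares of £33,000: Una and Florian each take £33,000; Aoife's £33,000 share passes to Aoife's issue.
Aoife's share (£33,000) is divided into 3 shares of £11,000: Vikram, Yara, and Kenji each take £11,000.

Yara receives £11,000.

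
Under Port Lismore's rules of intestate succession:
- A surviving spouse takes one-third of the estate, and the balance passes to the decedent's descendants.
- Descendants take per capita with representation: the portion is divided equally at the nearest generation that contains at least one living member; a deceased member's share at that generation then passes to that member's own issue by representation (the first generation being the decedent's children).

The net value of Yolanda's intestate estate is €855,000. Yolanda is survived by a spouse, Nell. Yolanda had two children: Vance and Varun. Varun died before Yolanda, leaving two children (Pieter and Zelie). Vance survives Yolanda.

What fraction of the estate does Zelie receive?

Zelie receives 1/6 of the estate.

Nell takes one-third of €855,000 = €285,000. The remaining €570,000 passes to the descendants.
The descendants' portion (€570,000) is divided into 2 shares of €285,000: Vance takes €285,000; Varun's €285,000 share passes to Varun's issue.
Varun's share (€285,000) is divided into 2 shares of €142,500: Pieter and Zelie each take €142,500.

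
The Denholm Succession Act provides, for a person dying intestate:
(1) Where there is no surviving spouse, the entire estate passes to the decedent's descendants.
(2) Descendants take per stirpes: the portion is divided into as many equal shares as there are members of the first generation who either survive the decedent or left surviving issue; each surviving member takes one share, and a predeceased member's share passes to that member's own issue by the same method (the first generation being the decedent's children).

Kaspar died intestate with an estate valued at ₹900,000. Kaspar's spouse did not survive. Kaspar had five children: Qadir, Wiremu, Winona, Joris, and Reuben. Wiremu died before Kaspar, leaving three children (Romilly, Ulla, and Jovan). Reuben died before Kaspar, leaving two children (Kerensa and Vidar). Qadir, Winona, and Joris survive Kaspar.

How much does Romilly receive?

The entire ₹900,000 passes to the descendants.
That amount (₹900,000) is divided into 5 shares of ₹180,000: Qadir, Winona, and Joris each take ₹180,000; Wiremu's ₹180,000 share passes to Wiremu's issue; Reuben's ₹180,000 share passes to Reuben's issue.
Wiremu's share (₹180,000) is divided into 3 shares of ₹60,000: Romilly, Ulla, and Jovan each take ₹60,000.
Reuben's share (₹180,000) is divided into 2 shares of ₹90,000: Kerensa and Vidar each take ₹90,000.

Romilly receives ₹60,000.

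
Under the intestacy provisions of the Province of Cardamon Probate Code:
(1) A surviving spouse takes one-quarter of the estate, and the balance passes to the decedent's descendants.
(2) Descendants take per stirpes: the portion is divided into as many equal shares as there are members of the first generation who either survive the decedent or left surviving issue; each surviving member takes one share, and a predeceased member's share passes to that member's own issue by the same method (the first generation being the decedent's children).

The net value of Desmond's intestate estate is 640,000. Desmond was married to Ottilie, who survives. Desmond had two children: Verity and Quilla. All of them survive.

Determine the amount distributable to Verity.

Verity receives 240,000.

Ottilie takes one-quarter of 640,000 = 160,000. The remaining 480,000 passes to the descendants.
The descendants' portion (480,000) is divided into 2 shares of 240,000: Verity and Quilla each take 240,000.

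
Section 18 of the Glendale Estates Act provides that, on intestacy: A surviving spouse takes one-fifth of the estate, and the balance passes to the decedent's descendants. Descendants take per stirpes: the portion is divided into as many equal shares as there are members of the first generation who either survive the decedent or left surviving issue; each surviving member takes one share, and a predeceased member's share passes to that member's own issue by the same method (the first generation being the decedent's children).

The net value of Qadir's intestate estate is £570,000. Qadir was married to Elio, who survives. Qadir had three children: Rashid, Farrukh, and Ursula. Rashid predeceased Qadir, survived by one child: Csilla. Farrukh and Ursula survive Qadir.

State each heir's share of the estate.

Elio takes one-fifth of £570,000 = £114,000. The remaining £456,000 passes to the descendants.
The descendants' portion (£456,000) is divided into 3 shares of £152,000: Farrukh and Ursula each take £152,000; Rashid's £152,000 share passes to Rashid's issue.
Rashid's share (£152,000) passes entirely to Csilla.

Elio: £114,000; Csilla: £152,000; Farrukh: £152,000; Ursula: £152,000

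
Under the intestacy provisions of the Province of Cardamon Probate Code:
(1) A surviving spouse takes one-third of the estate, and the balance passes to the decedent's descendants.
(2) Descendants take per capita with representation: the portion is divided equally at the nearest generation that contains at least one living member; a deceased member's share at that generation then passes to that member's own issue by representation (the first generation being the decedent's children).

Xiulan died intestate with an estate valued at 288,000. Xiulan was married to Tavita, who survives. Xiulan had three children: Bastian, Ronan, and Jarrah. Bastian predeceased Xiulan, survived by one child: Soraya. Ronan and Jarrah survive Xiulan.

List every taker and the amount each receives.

Tavita takes one-third of 288,000 = 96,000. The remaining 192,000 passes to the descendants.
The descendants' portion (192,000) is divided into 3 shares of 64,000: Ronan and Jarrah each take 64,000; Bastian's 64,000 share passes to Bastian's issue.
Bastian's share (64,000) passes entirely to Soraya.

Tavita: 96,000; Soraya: 64,000; Ronan: 64,000; Jarrah: 64,000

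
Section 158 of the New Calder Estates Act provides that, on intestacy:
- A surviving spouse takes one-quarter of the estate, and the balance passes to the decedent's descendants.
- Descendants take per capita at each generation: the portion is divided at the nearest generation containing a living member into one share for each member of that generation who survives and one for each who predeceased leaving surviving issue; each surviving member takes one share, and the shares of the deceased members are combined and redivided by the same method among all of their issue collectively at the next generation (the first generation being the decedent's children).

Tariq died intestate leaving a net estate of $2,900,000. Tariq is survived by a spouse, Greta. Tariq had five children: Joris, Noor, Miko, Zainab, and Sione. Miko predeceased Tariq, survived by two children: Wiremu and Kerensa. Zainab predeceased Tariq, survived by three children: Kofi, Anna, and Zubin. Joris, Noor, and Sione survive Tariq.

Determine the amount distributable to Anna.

Anna receives $174,000.

Greta takes one-quarter of $2,900,000 = $725,000. The remaining $2,175,000 passes to the descendants.
The descendants' portion ($2,175,000) is divided at the children's generation into 5 shares of $435,000. Joris, Noor, and Sione each take $435,000. The 2 shares of the deceased (Miko and Zainab) are combined into a pool of $870,000.
That pool ($870,000) is divided at the grandchildren's generation equally among Wiremu, Kerensa, Kofi, Anna, and Zubin: $174,000 each.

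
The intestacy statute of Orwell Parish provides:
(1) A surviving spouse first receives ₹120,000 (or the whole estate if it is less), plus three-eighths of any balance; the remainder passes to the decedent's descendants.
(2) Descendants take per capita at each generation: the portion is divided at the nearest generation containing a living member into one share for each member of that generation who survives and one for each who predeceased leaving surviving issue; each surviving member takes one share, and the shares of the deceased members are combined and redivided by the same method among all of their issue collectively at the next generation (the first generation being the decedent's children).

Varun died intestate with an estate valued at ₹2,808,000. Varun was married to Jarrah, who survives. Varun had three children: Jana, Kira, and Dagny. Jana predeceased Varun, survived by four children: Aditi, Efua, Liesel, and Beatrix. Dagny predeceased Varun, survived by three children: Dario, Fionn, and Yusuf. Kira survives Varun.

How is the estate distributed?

Jarrah: ₹1,128,000; Aditi: ₹160,000; Efua: ₹160,000; Liesel: ₹160,000; Beatrix: ₹160,000; Kira: ₹560,000; Dario: ₹160,000; Fionn: ₹160,000; Yusuf: ₹160,000

Jarrah first takes ₹120,000, leaving a balance of ₹2,688,000. Jarrah then takes three-eighths of the balance (₹1,008,000), for a total of ₹1,128,000. The remaining ₹1,680,000 passes to the descendants.
The descendants' portion (₹1,680,000) is divided at the children's generation into 3 shares of ₹560,000. Kira takes ₹560,000. The 2 shares of the deceased (Jana and Dagny) are combined into a pool of ₹1,120,000.
That pool (₹1,120,000) is divided at the grandchildren's generation equally among Aditi, Efua, Liesel, Beatrix, Dario, Fionn, and Yusuf: ₹160,000 each.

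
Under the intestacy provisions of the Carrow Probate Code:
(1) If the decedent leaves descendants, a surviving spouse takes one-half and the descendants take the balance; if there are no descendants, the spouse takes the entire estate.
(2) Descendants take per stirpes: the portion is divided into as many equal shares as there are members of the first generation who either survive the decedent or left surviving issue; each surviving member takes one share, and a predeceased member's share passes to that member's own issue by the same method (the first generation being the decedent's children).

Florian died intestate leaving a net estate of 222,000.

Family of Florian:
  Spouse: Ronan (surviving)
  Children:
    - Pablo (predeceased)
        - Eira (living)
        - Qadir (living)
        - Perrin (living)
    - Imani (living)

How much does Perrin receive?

Perrin receives 18,500.

Ronan takes one-half of 222,000 = 111,000. The remaining 111,000 passes to the descendants.
The descendants' portion (111,000) is divided into 2 shares of 55,500: Imani takes 55,500; Pablo's 55,500 share passes to Pablo's issue.
Pablo's share (55,500) is divided into 3 shares of 18,500: Eira, Qadir, and Perrin each take 18,500.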